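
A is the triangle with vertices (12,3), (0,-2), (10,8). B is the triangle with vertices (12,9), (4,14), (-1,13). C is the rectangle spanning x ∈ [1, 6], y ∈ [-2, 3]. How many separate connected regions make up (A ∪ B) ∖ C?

3

(A ∪ B) ∖ C splits into 3 disjoint pieces (area 25, area 0.2917, area 16.5).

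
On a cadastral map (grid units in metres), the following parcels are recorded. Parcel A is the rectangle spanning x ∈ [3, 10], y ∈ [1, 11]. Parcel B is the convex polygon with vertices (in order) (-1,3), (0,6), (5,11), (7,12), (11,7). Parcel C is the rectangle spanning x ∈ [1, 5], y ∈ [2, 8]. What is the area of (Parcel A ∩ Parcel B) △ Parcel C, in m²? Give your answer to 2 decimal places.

|Parcel A ∩ Parcel B| = 33.475.
|(Parcel A ∩ Parcel B) ∩ Parcel C| = 6.6667.
|(Parcel A ∩ Parcel B) △ Parcel C| = 33.475 + 24 − 13.3333 = 44.14.

44.14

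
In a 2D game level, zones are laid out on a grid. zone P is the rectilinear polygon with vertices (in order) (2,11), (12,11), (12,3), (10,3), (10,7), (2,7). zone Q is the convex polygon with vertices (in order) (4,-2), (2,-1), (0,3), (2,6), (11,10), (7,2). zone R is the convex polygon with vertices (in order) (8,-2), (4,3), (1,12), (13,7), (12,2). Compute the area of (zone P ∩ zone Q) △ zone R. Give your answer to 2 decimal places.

|zone P ∩ zone Q| = 7.875.
|(zone P ∩ zone Q) ∩ zone R| = 6.1205.
|(zone P ∩ zone Q) △ zone R| = 7.875 + 85 − 12.2409 = 80.63.

80.63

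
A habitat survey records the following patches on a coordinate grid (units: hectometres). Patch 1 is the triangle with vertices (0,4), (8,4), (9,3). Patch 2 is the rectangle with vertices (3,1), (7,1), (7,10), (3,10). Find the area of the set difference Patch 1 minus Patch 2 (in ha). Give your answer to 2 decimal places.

|Patch 1| = 4, |Patch 1∩Patch 2| = 2.2222.
|Patch 1 ∖ Patch 2| = |Patch 1| − |Patch 1∩Patch 2| = 4 − 2.2222 = 1.78.

1.78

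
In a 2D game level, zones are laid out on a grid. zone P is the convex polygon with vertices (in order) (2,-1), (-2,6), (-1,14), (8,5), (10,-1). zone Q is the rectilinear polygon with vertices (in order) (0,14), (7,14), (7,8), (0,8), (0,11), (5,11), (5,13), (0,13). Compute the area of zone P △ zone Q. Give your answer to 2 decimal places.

|zone P| = 97.5, |zone Q| = 32, |zone P∩zone Q| = 10.5.
|zone P △ zone Q| = |zone P| + |zone Q| − 2·|zone P∩zone Q| = 97.5 + 32 − 21 = 108.50.

108.50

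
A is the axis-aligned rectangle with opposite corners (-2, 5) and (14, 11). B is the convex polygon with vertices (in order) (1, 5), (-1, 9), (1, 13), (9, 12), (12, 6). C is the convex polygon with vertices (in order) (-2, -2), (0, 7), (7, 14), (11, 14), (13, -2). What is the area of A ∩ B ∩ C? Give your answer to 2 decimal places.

The intersection is the polygon with vertices (12,6), (1,5), (0,7), (4,11), (9.5,11).
By the shoelace formula its area is 51.25.

51.25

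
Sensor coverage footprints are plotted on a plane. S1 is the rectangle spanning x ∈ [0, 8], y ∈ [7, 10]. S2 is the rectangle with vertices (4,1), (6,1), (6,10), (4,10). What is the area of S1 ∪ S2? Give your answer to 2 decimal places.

36.00

By inclusion–exclusion:
Individual areas: |S1| = 24, |S2| = 18.
|S1∩S2|: x∈[4,6], y∈[7,10] → 2·3 = 6.
|S1 ∪ S2| = 42 − 6 = 36.00.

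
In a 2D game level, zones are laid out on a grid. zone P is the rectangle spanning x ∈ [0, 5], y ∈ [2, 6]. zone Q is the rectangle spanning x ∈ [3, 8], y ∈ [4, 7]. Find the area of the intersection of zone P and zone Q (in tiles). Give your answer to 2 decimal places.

|zone P∩zone Q|: x∈[3,5], y∈[4,6] → 2·2 = 4.

4.00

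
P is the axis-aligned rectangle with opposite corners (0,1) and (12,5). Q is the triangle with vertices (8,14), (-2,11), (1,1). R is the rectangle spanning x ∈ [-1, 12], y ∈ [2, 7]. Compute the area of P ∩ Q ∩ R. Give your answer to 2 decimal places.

6.22

The intersection is the polygon with vertices (3.154,5), (1.538,2), (0.7,2), (0,4.333), (0,5).
By the shoelace formula its area is 6.22.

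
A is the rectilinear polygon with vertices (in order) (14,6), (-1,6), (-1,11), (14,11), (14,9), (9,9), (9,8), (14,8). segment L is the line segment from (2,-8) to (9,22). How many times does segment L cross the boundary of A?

The segment meets the boundary at (6.433,11), (5.267,6).

2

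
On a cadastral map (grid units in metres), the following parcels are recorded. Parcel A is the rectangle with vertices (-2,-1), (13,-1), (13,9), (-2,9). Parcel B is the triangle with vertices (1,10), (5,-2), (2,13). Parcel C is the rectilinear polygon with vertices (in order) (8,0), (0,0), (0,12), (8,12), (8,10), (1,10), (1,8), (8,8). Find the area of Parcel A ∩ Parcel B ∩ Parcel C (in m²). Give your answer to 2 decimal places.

6.40

The intersection is the polygon with vertices (4.6,0), (4.333,0), (1.667,8), (3,8).
By the shoelace formula its area is 6.40.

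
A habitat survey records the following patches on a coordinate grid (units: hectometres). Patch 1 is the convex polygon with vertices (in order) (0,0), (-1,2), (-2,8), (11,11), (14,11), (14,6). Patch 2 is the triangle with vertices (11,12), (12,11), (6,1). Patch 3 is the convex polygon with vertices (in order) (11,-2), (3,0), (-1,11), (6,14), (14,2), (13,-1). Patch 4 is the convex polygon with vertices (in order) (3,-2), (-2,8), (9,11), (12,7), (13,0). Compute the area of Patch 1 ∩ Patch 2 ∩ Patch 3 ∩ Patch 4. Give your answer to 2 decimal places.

The intersection is the polygon with vertices (6.887,2.952), (9.514,8.73), (10.105,7.842), (7.269,3.115).
By the shoelace formula its area is 3.55.

3.55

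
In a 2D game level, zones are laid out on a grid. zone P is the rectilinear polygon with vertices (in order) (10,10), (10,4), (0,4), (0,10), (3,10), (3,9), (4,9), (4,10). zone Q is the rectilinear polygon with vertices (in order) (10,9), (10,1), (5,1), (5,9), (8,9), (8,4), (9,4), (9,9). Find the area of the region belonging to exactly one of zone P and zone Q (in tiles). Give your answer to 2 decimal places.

|zone P| = 59, |zone Q| = 35, |zone P∩zone Q| = 20.
|zone P △ zone Q| = |zone P| + |zone Q| − 2·|zone P∩zone Q| = 59 + 35 − 40 = 54.00.

54.00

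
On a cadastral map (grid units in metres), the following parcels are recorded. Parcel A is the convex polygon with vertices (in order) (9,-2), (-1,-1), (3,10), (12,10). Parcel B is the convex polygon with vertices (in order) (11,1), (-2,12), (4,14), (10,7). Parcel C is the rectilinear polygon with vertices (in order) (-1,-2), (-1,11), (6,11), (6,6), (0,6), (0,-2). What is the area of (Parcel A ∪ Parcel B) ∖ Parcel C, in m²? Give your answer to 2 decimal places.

|Parcel A ∪ Parcel B| = 137.0715.
|(Parcel A ∪ Parcel B) ∩ Parcel C| = 24.81.
|(Parcel A ∪ Parcel B) ∖ Parcel C| = 137.0715 − 24.81 = 112.26.

112.26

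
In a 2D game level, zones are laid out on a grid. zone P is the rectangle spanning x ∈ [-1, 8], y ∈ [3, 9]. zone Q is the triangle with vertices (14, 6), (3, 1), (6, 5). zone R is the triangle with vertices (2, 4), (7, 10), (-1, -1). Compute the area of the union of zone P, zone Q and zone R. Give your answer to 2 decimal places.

63.90

By inclusion–exclusion:
Individual areas: |zone P| = 54, |zone Q| = 14.5, |zone R| = 3.5.
|zone P∩zone Q| = 5.6682.
|zone P∩zone R| = 2.4288.
|zone Q∩zone R| = 0.
|zone P∩zone Q∩zone R| = 0.
|zone P ∪ zone Q ∪ zone R| = 72 − 8.097 + 0 = 63.90.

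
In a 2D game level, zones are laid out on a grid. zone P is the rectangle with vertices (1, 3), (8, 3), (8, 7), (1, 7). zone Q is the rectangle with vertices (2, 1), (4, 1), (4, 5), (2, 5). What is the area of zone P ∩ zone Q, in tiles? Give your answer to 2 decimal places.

|zone P∩zone Q|: x∈[2,4], y∈[3,5] → 2·2 = 4.

4.00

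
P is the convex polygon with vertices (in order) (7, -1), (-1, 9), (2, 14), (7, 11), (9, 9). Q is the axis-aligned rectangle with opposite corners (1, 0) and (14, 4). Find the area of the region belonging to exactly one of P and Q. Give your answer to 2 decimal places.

|P| = 77, |Q| = 52, |P∩Q| = 12.
|P △ Q| = |P| + |Q| − 2·|P∩Q| = 77 + 52 − 24 = 105.00.

105.00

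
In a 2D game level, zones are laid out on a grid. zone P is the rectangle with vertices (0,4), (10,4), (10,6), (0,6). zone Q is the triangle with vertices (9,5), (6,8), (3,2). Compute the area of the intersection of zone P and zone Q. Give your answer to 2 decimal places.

7.50

The intersection is the polygon with vertices (8,6), (9,5), (7,4), (4,4), (5,6).
By the shoelace formula its area is 7.50.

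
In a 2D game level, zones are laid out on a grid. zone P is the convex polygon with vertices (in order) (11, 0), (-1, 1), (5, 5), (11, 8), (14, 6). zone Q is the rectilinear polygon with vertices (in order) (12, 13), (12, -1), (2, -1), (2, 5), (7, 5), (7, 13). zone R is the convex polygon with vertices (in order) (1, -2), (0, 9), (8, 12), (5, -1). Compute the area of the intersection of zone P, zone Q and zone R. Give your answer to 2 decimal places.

The intersection is the polygon with vertices (2,3), (5,5), (6.385,5), (5.34,0.472), (2,0.75).
By the shoelace formula its area is 14.02.

14.02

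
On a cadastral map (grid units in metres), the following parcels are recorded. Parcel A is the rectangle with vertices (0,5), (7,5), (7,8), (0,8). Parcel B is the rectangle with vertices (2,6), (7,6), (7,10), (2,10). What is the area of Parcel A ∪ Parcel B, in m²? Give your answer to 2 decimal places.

31.00

By inclusion–exclusion:
Individual areas: |Parcel A| = 21, |Parcel B| = 20.
|Parcel A∩Parcel B|: x∈[2,7], y∈[6,8] → 5·2 = 10.
|Parcel A ∪ Parcel B| = 41 − 10 = 31.00.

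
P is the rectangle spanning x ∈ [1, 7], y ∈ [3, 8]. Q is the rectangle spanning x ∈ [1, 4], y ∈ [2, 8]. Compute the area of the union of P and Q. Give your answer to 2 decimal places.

33.00

By inclusion–exclusion:
Individual areas: |P| = 30, |Q| = 18.
|P∩Q|: x∈[1,4], y∈[3,8] → 3·5 = 15.
|P ∪ Q| = 48 − 15 = 33.00.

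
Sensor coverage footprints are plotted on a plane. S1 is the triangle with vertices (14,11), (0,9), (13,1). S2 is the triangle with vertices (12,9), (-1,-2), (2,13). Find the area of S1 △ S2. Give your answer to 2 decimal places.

84.54

|S1| = 69, |S2| = 81, |S1∩S2| = 32.7304.
|S1 △ S2| = |S1| + |S2| − 2·|S1∩S2| = 69 + 81 − 65.4607 = 84.54.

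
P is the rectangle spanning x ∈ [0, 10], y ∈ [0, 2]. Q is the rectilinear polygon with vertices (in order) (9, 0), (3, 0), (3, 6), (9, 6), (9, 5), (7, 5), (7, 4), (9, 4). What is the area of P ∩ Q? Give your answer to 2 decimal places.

The intersection is the polygon with vertices (9,2), (9,0), (3,0), (3,2).
By the shoelace formula its area is 12.00.

12.00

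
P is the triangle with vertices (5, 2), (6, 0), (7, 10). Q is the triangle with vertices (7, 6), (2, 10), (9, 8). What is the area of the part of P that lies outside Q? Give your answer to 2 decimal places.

5.21

|P| = 6, |P∩Q| = 0.787.
|P ∖ Q| = |P| − |P∩Q| = 6 − 0.787 = 5.21.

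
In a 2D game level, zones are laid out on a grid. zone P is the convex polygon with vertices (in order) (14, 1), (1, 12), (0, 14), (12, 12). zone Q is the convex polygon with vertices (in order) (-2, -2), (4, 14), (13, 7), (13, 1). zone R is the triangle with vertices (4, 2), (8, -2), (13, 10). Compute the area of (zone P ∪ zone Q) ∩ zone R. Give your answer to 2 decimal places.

The region (zone P ∪ zone Q) ∩ zone R is the polygon with vertices (6.333,-0.333), (4,2), (12.452,9.513), (12.557,8.937), (8.909,0.182).
By the shoelace formula its area is 31.24.

31.24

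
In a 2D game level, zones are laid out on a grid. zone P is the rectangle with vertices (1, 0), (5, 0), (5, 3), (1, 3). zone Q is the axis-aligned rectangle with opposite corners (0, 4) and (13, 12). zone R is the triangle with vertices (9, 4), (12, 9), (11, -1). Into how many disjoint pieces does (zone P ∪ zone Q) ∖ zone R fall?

(zone P ∪ zone Q) ∖ zone R splits into 2 disjoint pieces (area 12, area 97.75).

2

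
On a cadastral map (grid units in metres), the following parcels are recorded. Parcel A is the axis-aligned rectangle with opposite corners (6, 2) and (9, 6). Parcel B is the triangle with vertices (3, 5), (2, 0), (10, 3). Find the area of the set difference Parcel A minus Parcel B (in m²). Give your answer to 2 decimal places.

|Parcel A| = 12, |Parcel A∩Parcel B| = 4.622.
|Parcel A ∖ Parcel B| = |Parcel A| − |Parcel A∩Parcel B| = 12 − 4.622 = 7.38.

7.38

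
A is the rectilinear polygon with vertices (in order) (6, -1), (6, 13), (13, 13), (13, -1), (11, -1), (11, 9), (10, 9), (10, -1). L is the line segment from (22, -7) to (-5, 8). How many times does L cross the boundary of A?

The segment meets the boundary at (10,-0.333), (11,-0.889), (6,1.889), (11.2,-1).

4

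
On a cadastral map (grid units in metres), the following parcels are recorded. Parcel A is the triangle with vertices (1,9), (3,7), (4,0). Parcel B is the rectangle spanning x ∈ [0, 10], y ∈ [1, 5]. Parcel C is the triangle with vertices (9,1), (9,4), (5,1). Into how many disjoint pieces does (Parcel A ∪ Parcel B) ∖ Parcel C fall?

(Parcel A ∪ Parcel B) ∖ Parcel C is a single connected region.

1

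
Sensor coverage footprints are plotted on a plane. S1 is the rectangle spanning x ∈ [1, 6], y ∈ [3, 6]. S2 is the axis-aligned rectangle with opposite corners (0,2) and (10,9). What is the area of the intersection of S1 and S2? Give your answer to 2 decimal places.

|S1∩S2|: x∈[1,6], y∈[3,6] → 5·3 = 15.

15.00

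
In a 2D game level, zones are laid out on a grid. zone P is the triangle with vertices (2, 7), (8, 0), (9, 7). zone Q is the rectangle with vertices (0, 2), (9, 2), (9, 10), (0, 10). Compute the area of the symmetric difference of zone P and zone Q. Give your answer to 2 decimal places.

51.50

|zone P| = 24.5, |zone Q| = 72, |zone P∩zone Q| = 22.5.
|zone P △ zone Q| = |zone P| + |zone Q| − 2·|zone P∩zone Q| = 24.5 + 72 − 45 = 51.50.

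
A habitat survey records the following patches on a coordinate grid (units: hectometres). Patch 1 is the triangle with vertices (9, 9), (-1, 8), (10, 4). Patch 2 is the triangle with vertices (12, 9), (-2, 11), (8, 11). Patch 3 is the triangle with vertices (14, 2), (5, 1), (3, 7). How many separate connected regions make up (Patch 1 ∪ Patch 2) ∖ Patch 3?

(Patch 1 ∪ Patch 2) ∖ Patch 3 splits into 2 disjoint pieces (area 24.4028, area 10).

2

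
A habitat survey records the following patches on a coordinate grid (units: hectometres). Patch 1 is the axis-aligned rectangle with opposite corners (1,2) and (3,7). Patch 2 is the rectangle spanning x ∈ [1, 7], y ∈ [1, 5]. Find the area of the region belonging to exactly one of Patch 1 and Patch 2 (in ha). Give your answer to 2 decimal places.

|Patch 1∩Patch 2|: x∈[1,3], y∈[2,5] → 2·3 = 6.
|Patch 1 △ Patch 2| = |Patch 1| + |Patch 2| − 2·|Patch 1∩Patch 2| = 10 + 24 − 12 = 22.00.

22.00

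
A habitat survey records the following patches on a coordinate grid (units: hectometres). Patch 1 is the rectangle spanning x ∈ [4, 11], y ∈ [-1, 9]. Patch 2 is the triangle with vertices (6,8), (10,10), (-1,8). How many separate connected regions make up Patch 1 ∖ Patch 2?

2

Patch 1 ∖ Patch 2 splits into 2 disjoint pieces (area 67, area 0.0227).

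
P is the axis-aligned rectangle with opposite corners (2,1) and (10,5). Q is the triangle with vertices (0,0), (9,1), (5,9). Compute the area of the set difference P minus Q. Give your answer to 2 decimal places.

|P| = 32, |P∩Q| = 23.4556.
|P ∖ Q| = |P| − |P∩Q| = 32 − 23.4556 = 8.54.

8.54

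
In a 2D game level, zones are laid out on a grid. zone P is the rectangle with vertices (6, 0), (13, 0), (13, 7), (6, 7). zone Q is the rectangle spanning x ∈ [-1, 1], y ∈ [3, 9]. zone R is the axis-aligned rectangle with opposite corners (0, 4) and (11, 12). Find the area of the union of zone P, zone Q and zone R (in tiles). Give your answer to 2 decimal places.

By inclusion–exclusion:
Individual areas: |zone P| = 49, |zone Q| = 12, |zone R| = 88.
|zone P∩zone Q| = 0 (no overlap).
|zone P∩zone R|: x∈[6,11], y∈[4,7] → 5·3 = 15.
|zone Q∩zone R|: x∈[0,1], y∈[4,9] → 1·5 = 5.
|zone P∩zone Q∩zone R| = 0.
|zone P ∪ zone Q ∪ zone R| = 149 − 20 + 0 = 129.00.

129.00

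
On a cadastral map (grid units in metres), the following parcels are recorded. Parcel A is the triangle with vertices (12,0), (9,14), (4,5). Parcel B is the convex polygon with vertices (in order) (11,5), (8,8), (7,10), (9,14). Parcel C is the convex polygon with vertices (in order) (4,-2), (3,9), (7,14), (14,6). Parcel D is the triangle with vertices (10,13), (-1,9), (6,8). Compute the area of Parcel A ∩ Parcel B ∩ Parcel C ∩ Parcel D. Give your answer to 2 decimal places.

The intersection is the polygon with vertices (7,10), (8.167,12.333), (8.388,12.414), (8.985,11.731), (7.231,9.539).
By the shoelace formula its area is 2.06.

2.06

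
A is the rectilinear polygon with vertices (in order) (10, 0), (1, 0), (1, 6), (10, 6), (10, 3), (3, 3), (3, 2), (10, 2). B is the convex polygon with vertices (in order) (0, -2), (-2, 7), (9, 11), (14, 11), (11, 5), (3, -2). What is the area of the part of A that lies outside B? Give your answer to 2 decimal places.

|A| = 47, |A∩B| = 39.1339.
|A ∖ B| = |A| − |A∩B| = 47 − 39.1339 = 7.87.

7.87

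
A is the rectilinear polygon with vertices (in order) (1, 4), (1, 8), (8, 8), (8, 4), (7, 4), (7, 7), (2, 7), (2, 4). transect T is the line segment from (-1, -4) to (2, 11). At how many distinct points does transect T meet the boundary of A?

The segment meets the boundary at (1,6), (1.4,8).

2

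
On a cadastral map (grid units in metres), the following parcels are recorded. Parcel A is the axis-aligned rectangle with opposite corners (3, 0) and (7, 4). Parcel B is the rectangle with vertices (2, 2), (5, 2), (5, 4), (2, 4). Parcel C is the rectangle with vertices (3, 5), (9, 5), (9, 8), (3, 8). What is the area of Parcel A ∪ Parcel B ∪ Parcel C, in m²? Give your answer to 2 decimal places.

36.00

By inclusion–exclusion:
Individual areas: |Parcel A| = 16, |Parcel B| = 6, |Parcel C| = 18.
|Parcel A∩Parcel B|: x∈[3,5], y∈[2,4] → 2·2 = 4.
|Parcel A∩Parcel C| = 0 (no overlap).
|Parcel B∩Parcel C| = 0 (no overlap).
|Parcel A∩Parcel B∩Parcel C| = 0.
|Parcel A ∪ Parcel B ∪ Parcel C| = 40 − 4 + 0 = 36.00.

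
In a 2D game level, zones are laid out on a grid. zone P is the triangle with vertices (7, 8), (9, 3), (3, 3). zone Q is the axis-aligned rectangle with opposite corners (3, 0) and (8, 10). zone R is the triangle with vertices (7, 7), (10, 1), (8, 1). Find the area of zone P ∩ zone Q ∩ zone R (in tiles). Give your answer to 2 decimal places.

1.67

The intersection is the polygon with vertices (8,3), (7.667,3), (7,7), (8,5).
By the shoelace formula its area is 1.67.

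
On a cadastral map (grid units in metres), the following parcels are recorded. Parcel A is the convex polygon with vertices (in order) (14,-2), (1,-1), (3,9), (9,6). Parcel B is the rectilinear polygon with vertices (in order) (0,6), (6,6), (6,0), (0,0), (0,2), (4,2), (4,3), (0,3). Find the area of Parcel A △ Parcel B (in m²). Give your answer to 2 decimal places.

68.70

|Parcel A| = 82.5, |Parcel B| = 32, |Parcel A∩Parcel B| = 22.9.
|Parcel A △ Parcel B| = |Parcel A| + |Parcel B| − 2·|Parcel A∩Parcel B| = 82.5 + 32 − 45.8 = 68.70.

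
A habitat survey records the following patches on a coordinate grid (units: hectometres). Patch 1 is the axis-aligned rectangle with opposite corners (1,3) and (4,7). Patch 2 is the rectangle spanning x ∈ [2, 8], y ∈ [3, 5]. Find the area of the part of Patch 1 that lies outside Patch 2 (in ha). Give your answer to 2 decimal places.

|Patch 1∩Patch 2|: x∈[2,4], y∈[3,5] → 2·2 = 4.
|Patch 1| = 12.
|Patch 1 ∖ Patch 2| = |Patch 1| − |Patch 1∩Patch 2| = 12 − 4 = 8.00.

8.00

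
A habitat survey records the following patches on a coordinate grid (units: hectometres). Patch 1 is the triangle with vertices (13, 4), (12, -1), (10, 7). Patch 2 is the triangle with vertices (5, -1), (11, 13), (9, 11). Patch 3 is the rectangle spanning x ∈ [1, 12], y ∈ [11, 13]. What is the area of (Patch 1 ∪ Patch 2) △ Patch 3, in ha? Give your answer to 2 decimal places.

36.71

|Patch 1 ∪ Patch 2| = 17.
|(Patch 1 ∪ Patch 2) ∩ Patch 3| = 1.1429.
|(Patch 1 ∪ Patch 2) △ Patch 3| = 17 + 22 − 2.2857 = 36.71.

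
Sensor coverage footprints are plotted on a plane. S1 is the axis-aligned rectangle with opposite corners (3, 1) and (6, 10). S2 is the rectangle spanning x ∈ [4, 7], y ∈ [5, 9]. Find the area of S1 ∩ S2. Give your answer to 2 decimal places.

|S1∩S2|: x∈[4,6], y∈[5,9] → 2·4 = 8.

8.00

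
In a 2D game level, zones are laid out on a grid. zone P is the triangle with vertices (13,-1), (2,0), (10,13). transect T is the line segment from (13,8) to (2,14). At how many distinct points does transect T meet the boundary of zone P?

The segment meets the boundary at (8.45,10.482), (10.816,9.191).

2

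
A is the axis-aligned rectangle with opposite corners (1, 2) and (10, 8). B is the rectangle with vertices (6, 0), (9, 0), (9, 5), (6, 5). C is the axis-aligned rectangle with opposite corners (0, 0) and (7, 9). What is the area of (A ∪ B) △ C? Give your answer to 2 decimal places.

|A ∪ B| = 60.
|(A ∪ B) ∩ C| = 38.
|(A ∪ B) △ C| = 60 + 63 − 76 = 47.00.

47.00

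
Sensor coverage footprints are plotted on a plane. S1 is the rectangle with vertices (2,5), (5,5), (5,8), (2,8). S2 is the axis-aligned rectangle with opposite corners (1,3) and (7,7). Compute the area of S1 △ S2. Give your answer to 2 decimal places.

|S1∩S2|: x∈[2,5], y∈[5,7] → 3·2 = 6.
|S1 △ S2| = |S1| + |S2| − 2·|S1∩S2| = 9 + 24 − 12 = 21.00.

21.00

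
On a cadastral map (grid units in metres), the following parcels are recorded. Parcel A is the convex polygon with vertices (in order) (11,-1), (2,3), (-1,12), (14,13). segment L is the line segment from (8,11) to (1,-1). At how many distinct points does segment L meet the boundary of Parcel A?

1

The segment meets the boundary at (3.059,2.529).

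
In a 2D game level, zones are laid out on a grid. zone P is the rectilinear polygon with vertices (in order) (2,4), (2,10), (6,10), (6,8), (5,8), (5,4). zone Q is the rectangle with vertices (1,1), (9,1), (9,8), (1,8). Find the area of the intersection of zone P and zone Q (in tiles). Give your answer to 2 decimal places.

12.00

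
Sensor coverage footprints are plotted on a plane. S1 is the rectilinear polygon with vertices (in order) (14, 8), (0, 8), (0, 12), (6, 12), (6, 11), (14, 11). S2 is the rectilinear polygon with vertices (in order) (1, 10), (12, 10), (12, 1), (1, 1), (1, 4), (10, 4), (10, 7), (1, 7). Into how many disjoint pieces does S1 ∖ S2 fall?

1

S1 ∖ S2 is a single connected region.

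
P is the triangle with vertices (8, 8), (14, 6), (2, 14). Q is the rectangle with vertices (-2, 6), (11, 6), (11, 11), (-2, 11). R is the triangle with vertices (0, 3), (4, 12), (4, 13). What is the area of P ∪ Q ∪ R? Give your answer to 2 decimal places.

69.40

By inclusion–exclusion:
Individual areas: |P| = 12, |Q| = 65, |R| = 2.
|P∩Q| = 8.25.
|P∩R| = 0.1253.
|Q∩R| = 1.2222.
|P∩Q∩R| = 0.
|P ∪ Q ∪ R| = 79 − 9.5975 + 0 = 69.40.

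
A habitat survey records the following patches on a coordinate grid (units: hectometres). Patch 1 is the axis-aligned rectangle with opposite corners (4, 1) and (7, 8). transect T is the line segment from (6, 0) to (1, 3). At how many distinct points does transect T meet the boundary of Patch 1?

2

The segment meets the boundary at (4,1.2), (4.333,1).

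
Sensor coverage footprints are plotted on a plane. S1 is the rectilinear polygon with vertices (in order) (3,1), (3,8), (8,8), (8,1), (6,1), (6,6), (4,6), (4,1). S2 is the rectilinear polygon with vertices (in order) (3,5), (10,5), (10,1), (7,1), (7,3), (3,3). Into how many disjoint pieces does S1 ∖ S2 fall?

3

S1 ∖ S2 splits into 3 disjoint pieces (area 2, area 13, area 2).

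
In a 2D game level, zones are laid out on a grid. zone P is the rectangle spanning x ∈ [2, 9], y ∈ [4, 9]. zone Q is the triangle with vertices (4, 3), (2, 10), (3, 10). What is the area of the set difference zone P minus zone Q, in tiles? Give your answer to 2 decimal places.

32.50

|zone P| = 35, |zone P∩zone Q| = 2.5.
|zone P ∖ zone Q| = |zone P| − |zone P∩zone Q| = 35 − 2.5 = 32.50.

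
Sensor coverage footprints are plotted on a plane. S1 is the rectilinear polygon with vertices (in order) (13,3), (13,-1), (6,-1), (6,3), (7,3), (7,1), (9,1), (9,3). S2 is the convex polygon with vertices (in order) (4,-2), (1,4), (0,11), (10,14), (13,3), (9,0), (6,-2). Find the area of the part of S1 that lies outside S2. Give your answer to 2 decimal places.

10.75

|S1| = 24, |S1∩S2| = 13.25.
|S1 ∖ S2| = |S1| − |S1∩S2| = 24 − 13.25 = 10.75.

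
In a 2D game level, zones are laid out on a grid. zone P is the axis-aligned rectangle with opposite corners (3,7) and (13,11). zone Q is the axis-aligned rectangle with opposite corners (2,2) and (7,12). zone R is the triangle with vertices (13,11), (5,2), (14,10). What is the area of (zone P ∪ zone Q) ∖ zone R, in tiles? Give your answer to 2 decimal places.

|zone P ∪ zone Q| = 74.
|(zone P ∪ zone Q) ∩ zone R| = 5.0764.
|(zone P ∪ zone Q) ∖ zone R| = 74 − 5.0764 = 68.92.

68.92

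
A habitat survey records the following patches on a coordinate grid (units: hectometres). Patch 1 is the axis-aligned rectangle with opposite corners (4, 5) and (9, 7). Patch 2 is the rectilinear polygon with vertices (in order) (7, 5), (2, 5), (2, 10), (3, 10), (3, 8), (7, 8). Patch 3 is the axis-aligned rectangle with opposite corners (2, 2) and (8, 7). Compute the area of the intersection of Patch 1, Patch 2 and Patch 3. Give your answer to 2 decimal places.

The intersection is the polygon with vertices (7,7), (7,5), (4,5), (4,7).
By the shoelace formula its area is 6.00.

6.00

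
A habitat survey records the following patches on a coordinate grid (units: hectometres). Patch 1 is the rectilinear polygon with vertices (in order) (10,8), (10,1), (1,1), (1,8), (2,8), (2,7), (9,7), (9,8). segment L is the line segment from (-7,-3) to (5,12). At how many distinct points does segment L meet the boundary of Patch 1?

The segment meets the boundary at (1.8,8), (1,7).

2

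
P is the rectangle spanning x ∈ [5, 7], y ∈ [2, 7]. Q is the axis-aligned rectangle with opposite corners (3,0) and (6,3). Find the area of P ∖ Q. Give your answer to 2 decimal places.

|P∩Q|: x∈[5,6], y∈[2,3] → 1·1 = 1.
|P| = 10.
|P ∖ Q| = |P| − |P∩Q| = 10 − 1 = 9.00.

9.00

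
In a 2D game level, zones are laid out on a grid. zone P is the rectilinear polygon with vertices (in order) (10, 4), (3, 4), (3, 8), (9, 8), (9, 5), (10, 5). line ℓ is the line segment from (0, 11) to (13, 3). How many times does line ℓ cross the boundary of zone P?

The segment meets the boundary at (10,4.846), (9.75,5), (9,5.462), (4.875,8).

4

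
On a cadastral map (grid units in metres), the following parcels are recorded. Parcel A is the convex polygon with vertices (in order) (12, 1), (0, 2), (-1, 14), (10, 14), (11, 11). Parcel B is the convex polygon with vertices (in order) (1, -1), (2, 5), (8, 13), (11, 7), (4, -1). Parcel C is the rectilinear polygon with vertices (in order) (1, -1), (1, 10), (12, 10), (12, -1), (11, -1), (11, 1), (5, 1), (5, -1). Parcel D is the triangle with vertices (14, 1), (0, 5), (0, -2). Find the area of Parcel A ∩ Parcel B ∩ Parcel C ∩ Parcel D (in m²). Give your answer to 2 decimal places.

10.94

The intersection is the polygon with vertices (6.175,1.485), (1.48,1.877), (1.909,4.455), (7.4,2.886).
By the shoelace formula its area is 10.94.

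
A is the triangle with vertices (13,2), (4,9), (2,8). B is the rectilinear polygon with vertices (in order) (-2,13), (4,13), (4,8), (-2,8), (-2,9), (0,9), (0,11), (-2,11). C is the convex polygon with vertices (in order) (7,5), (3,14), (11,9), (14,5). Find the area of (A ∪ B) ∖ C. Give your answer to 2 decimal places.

|A ∪ B| = 36.5.
|(A ∪ B) ∩ C| = 2.9863.
|(A ∪ B) ∖ C| = 36.5 − 2.9863 = 33.51.

33.51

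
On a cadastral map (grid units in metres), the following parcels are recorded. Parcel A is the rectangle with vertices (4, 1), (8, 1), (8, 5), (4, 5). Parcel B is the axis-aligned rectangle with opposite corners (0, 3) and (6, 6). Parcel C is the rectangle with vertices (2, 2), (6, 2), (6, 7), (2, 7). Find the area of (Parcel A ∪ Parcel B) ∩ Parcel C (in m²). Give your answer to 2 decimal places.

14.00

The region (Parcel A ∪ Parcel B) ∩ Parcel C is the polygon with vertices (4,3), (2,3), (2,6), (6,6), (6,5), (6,2), (4,2).
By the shoelace formula its area is 14.00.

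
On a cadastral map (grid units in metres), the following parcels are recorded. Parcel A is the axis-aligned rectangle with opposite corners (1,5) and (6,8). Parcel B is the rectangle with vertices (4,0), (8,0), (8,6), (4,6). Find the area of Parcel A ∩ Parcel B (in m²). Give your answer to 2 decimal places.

|Parcel A∩Parcel B|: x∈[4,6], y∈[5,6] → 2·1 = 2.

2.00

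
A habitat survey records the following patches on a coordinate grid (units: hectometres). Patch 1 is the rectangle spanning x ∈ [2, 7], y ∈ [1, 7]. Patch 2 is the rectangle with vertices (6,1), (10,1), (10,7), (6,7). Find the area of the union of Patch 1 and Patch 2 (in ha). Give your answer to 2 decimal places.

48.00

By inclusion–exclusion:
Individual areas: |Patch 1| = 30, |Patch 2| = 24.
|Patch 1∩Patch 2|: x∈[6,7], y∈[1,7] → 1·6 = 6.
|Patch 1 ∪ Patch 2| = 54 − 6 = 48.00.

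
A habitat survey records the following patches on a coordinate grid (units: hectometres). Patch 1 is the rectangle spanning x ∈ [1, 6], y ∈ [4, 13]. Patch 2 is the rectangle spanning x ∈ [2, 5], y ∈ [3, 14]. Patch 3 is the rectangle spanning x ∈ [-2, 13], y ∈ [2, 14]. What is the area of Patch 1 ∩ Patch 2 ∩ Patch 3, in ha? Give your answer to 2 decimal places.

27.00

The intersection is the polygon with vertices (5,4), (2,4), (2,13), (5,13).
By the shoelace formula its area is 27.00.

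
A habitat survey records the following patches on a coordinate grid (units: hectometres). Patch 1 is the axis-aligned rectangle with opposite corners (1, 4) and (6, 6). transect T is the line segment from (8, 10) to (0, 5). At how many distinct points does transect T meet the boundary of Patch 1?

The segment meets the boundary at (1,5.625), (1.6,6).

2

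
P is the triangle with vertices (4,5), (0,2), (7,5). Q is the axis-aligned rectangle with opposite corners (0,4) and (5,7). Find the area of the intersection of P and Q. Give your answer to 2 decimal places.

1.64

The intersection is the polygon with vertices (4,5), (5,5), (5,4.143), (4.667,4), (2.667,4).
By the shoelace formula its area is 1.64.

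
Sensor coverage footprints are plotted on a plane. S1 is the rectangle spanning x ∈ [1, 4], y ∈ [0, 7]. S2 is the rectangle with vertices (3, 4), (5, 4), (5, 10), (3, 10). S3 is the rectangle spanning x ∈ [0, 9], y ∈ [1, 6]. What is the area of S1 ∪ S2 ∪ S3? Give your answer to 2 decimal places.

58.00

By inclusion–exclusion:
Individual areas: |S1| = 21, |S2| = 12, |S3| = 45.
|S1∩S2|: x∈[3,4], y∈[4,7] → 1·3 = 3.
|S1∩S3|: x∈[1,4], y∈[1,6] → 3·5 = 15.
|S2∩S3|: x∈[3,5], y∈[4,6] → 2·2 = 4.
|S1∩S2∩S3| = 2.
|S1 ∪ S2 ∪ S3| = 78 − 22 + 2 = 58.00.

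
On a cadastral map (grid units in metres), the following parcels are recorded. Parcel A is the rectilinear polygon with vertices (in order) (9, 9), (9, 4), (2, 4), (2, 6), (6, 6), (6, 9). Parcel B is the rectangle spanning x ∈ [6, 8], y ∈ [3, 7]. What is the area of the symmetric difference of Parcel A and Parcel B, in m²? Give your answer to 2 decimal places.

|Parcel A| = 23, |Parcel B| = 8, |Parcel A∩Parcel B| = 6.
|Parcel A △ Parcel B| = |Parcel A| + |Parcel B| − 2·|Parcel A∩Parcel B| = 23 + 8 − 12 = 19.00.

19.00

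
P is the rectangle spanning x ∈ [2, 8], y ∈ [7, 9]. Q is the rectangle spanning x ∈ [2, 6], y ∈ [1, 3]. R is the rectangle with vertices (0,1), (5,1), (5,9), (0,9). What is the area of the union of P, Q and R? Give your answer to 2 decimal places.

48.00

By inclusion–exclusion:
Individual areas: |P| = 12, |Q| = 8, |R| = 40.
|P∩Q| = 0 (no overlap).
|P∩R|: x∈[2,5], y∈[7,9] → 3·2 = 6.
|Q∩R|: x∈[2,5], y∈[1,3] → 3·2 = 6.
|P∩Q∩R| = 0.
|P ∪ Q ∪ R| = 60 − 12 + 0 = 48.00.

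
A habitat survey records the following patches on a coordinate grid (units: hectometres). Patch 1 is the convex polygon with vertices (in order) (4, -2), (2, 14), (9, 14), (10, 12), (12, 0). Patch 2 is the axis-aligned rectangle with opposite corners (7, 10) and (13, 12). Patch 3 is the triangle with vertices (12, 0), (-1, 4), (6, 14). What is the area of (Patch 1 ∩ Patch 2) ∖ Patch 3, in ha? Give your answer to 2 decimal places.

|Patch 1 ∩ Patch 2| = 6.3333.
|(Patch 1 ∩ Patch 2) ∩ Patch 3| = 0.5952.
|(Patch 1 ∩ Patch 2) ∖ Patch 3| = 6.3333 − 0.5952 = 5.74.

5.74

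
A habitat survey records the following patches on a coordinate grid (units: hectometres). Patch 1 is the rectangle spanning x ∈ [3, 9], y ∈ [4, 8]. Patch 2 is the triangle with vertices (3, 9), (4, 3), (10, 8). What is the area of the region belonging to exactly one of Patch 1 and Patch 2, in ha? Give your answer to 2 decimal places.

12.53

|Patch 1| = 24, |Patch 2| = 20.5, |Patch 1∩Patch 2| = 15.9833.
|Patch 1 △ Patch 2| = |Patch 1| + |Patch 2| − 2·|Patch 1∩Patch 2| = 24 + 20.5 − 31.9667 = 12.53.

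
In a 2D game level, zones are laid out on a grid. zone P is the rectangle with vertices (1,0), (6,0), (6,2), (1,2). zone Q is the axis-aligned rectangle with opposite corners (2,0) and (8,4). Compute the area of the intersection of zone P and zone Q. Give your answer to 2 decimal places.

|zone P∩zone Q|: x∈[2,6], y∈[0,2] → 4·2 = 8.

8.00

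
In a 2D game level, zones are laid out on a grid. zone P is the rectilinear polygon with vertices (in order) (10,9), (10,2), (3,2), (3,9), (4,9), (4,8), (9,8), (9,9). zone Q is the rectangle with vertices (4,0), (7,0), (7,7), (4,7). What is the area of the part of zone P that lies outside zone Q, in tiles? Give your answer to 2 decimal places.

29.00

|zone P| = 44, |zone P∩zone Q| = 15.
|zone P ∖ zone Q| = |zone P| − |zone P∩zone Q| = 44 − 15 = 29.00.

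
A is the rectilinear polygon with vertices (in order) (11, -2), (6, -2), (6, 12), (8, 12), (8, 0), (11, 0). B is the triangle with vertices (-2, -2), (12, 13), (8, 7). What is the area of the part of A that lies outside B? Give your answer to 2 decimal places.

30.91

|A| = 34, |A∩B| = 3.0857.
|A ∖ B| = |A| − |A∩B| = 34 − 3.0857 = 30.91.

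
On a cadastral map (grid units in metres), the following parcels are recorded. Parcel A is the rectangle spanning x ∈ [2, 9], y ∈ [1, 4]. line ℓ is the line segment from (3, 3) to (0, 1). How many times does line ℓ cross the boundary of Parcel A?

The segment meets the boundary at (2,2.333).

1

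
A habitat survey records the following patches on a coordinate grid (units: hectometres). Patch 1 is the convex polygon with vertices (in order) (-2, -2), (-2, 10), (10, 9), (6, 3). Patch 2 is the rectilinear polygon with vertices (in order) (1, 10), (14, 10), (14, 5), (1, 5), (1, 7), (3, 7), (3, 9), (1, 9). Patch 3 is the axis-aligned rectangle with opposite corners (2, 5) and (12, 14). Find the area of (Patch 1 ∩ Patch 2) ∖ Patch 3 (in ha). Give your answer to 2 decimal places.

2.71

|Patch 1 ∩ Patch 2| = 30.0417.
|(Patch 1 ∩ Patch 2) ∩ Patch 3| = 27.3333.
|(Patch 1 ∩ Patch 2) ∖ Patch 3| = 30.0417 − 27.3333 = 2.71.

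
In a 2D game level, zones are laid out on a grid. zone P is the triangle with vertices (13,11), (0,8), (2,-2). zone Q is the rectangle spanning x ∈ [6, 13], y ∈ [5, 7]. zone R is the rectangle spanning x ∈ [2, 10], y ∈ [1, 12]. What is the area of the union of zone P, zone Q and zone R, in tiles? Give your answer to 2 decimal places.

112.55

By inclusion–exclusion:
Individual areas: |zone P| = 68, |zone Q| = 14, |zone R| = 88.
|zone P∩zone Q| = 5.5385.
|zone P∩zone R| = 49.451.
|zone Q∩zone R|: x∈[6,10], y∈[5,7] → 4·2 = 8.
|zone P∩zone Q∩zone R| = 5.5385.
|zone P ∪ zone Q ∪ zone R| = 170 − 62.9895 + 5.5385 = 112.55.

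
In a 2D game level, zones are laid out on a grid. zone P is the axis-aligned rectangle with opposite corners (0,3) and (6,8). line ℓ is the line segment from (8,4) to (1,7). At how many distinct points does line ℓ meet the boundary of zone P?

The segment meets the boundary at (6,4.857).

1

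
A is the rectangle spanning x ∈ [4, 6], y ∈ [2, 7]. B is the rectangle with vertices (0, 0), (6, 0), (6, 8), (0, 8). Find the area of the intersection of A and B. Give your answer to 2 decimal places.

|A∩B|: x∈[4,6], y∈[2,7] → 2·5 = 10.

10.00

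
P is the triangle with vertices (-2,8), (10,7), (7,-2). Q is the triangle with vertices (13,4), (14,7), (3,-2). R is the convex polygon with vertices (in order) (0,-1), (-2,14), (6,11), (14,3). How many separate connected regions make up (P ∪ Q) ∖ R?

(P ∪ Q) ∖ R splits into 3 disjoint pieces (area 2.4, area 5.6471, area 0.3904).

3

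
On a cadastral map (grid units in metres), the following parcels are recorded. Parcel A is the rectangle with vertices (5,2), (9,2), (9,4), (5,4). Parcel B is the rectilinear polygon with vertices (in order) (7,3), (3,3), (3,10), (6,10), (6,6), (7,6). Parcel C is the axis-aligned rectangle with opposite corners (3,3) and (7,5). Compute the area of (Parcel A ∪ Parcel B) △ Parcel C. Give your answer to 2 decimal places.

22.00

|Parcel A ∪ Parcel B| = 30.
|(Parcel A ∪ Parcel B) ∩ Parcel C| = 8.
|(Parcel A ∪ Parcel B) △ Parcel C| = 30 + 8 − 16 = 22.00.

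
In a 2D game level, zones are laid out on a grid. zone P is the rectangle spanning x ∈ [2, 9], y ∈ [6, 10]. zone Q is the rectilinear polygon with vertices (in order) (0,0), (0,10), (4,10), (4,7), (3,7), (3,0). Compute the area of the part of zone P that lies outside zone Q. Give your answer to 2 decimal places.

21.00

|zone P| = 28, |zone P∩zone Q| = 7.
|zone P ∖ zone Q| = |zone P| − |zone P∩zone Q| = 28 − 7 = 21.00.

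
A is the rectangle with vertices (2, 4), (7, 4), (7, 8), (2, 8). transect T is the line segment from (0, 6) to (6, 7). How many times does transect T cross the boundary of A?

1

The segment meets the boundary at (2,6.333).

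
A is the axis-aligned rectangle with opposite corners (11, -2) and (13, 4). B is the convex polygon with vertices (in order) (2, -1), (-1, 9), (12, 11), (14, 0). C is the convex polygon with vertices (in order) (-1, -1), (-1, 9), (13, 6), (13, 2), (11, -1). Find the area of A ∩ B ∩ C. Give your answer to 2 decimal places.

6.80

The intersection is the polygon with vertices (13,4), (13,2), (11.529,-0.206), (11,-0.25), (11,4).
By the shoelace formula its area is 6.80.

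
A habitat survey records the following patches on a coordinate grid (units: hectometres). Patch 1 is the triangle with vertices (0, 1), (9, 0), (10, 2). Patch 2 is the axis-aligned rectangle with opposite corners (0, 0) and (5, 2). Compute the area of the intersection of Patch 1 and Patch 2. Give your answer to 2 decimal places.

The intersection is the polygon with vertices (0,1), (5,1.5), (5,0.444).
By the shoelace formula its area is 2.64.

2.64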